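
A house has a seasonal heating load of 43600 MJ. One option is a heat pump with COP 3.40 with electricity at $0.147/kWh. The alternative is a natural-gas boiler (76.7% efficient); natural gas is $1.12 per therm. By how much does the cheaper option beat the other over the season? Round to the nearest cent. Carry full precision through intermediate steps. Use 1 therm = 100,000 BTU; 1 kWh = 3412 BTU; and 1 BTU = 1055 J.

$79.79

Heat load = 43600 MJ = 43,600,000,000 J / 1055 = 41,327,014 BTU
Gas: input = 41,327,014 / 0.767 = 53,881,374 BTU = 538.8 therm → 538.8 × $1.12 = $603.47
Heat pump: 41,327,014 BTU / 3412 = 12,110 kWh heat; / 3.40 = 3,562 kWh in → × $0.147 = $523.68
Difference = |$603.47 − $523.68| = $79.79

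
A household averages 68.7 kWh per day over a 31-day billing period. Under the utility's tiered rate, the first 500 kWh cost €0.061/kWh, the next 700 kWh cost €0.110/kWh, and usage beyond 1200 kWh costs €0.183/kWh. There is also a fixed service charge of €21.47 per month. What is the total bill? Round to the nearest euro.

Usage = 68.7 kWh/day × 31 days = 2129.7 kWh
First 500 kWh × €0.061 = €30.50
Next 700 kWh × €0.110 = €77.00
Remaining 929.7 kWh × €0.183 = €170.14
Energy charge = €277.64; + service €21.47 = €299.11 ≈ €299

€299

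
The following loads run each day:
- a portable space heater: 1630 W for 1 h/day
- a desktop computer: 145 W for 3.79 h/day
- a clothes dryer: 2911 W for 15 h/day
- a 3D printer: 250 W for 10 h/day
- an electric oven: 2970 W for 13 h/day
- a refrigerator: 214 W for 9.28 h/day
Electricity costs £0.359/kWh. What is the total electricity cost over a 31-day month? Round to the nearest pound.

£990

portable space heater: 1630 W × 1 h × 31 d = 50,530 Wh = 50.53 kWh
desktop computer: 145 W × 3.79 h × 31 d = 17,036 Wh = 17.04 kWh
clothes dryer: 2911 W × 15 h × 31 d = 1,353,615 Wh = 1,354 kWh
3D printer: 250 W × 10 h × 31 d = 77,500 Wh = 77.5 kWh
electric oven: 2970 W × 13 h × 31 d = 1,196,910 Wh = 1,197 kWh
refrigerator: 214 W × 9.28 h × 31 d = 61,564 Wh = 61.56 kWh
Total energy = 50.53 + 17.04 + 1,354 + 77.5 + 1,197 + 61.56 = 2,757 kWh
Cost = 2,757 kWh × £0.359 = £989.82 ≈ £990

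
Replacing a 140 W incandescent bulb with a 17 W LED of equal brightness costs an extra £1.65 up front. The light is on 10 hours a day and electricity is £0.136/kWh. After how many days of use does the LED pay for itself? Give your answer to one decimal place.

Power saved = 140 − 17 = 123 W
Daily energy saved = 123 W × 10 h = 1230 Wh = 1.23 kWh
Daily savings = 1.23 × £0.136 = £0.1673
Payback = £1.65 / £0.1673 per day = 9.864 days

9.9 days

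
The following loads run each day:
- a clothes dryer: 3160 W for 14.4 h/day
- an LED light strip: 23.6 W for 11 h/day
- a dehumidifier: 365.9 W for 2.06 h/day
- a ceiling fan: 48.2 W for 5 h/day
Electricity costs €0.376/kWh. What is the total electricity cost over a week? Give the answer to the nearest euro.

€123

clothes dryer: 3160 W × 14.4 h × 7 d = 318,528 Wh = 318.5 kWh
LED light strip: 23.6 W × 11 h × 7 d = 1,817 Wh = 1.817 kWh
dehumidifier: 365.9 W × 2.06 h × 7 d = 5,276 Wh = 5.276 kWh
ceiling fan: 48.2 W × 5 h × 7 d = 1,687 Wh = 1.687 kWh
Total energy = 318.5 + 1.817 + 5.276 + 1.687 = 327.3 kWh
Cost = 327.3 kWh × €0.376 = €123.07 ≈ €123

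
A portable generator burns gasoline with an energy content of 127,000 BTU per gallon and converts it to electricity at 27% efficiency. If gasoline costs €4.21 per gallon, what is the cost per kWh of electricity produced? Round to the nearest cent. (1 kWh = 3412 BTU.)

€0.42

Electrical output per gallon = 127,000 BTU × 0.27 / 3412 BTU/kWh = 10.05 kWh
Cost per kWh = €4.21 / 10.05 kWh = €0.419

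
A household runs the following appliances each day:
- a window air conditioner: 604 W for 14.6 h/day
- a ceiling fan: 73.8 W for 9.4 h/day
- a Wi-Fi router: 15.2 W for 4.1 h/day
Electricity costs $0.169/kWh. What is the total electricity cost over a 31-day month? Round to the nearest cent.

$50.16

window air conditioner: 604 W × 14.6 h × 31 d = 273,370 Wh = 273.4 kWh
ceiling fan: 73.8 W × 9.4 h × 31 d = 21,505 Wh = 21.51 kWh
Wi-Fi router: 15.2 W × 4.1 h × 31 d = 1,932 Wh = 1.932 kWh
Total energy = 273.4 + 21.51 + 1.932 = 296.8 kWh
Cost = 296.8 kWh × $0.169 = $50.16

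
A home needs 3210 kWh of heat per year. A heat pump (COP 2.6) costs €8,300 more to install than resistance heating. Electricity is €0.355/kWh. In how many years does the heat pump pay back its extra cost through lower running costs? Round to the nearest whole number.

Resistance: 3210 kWh × €0.355 = €1,139.55/yr
Heat pump: 3210 / 2.6 = 1235 kWh in → × €0.355 = €438.29/yr
Annual savings = €701.26
Payback = €8,300 / €701.26 = 11.8 years

12 years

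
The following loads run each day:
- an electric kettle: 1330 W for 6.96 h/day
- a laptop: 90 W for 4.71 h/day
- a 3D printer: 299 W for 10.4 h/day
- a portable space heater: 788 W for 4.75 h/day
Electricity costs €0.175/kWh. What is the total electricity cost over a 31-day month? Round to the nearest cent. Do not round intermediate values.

electric kettle: 1330 W × 6.96 h × 31 d = 286,961 Wh = 287 kWh
laptop: 90 W × 4.71 h × 31 d = 13,141 Wh = 13.14 kWh
3D printer: 299 W × 10.4 h × 31 d = 96,398 Wh = 96.4 kWh
portable space heater: 788 W × 4.75 h × 31 d = 116,033 Wh = 116 kWh
Total energy = 287 + 13.14 + 96.4 + 116 = 512.5 kWh
Cost = 512.5 kWh × €0.175 = €89.69

€89.69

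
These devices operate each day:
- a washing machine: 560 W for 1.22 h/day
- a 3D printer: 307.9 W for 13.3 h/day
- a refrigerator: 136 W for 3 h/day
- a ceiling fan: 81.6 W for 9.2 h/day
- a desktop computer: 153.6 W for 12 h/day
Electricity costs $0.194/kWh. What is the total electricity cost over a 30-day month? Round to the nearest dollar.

$45

washing machine: 560 W × 1.22 h × 30 d = 20,496 Wh = 20.5 kWh
3D printer: 307.9 W × 13.3 h × 30 d = 122,852 Wh = 122.9 kWh
refrigerator: 136 W × 3 h × 30 d = 12,240 Wh = 12.24 kWh
ceiling fan: 81.6 W × 9.2 h × 30 d = 22,522 Wh = 22.52 kWh
desktop computer: 153.6 W × 12 h × 30 d = 55,296 Wh = 55.3 kWh
Total energy = 20.5 + 122.9 + 12.24 + 22.52 + 55.3 = 233.4 kWh
Cost = 233.4 kWh × $0.194 = $45.28 ≈ $45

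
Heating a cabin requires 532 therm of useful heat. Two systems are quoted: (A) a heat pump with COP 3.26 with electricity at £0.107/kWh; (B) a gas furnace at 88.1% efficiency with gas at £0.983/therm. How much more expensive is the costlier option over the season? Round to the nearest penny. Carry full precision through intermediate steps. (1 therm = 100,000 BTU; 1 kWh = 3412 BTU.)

£81.83

Heat load = 532 therm × 100,000 = 53,200,000 BTU
Gas: input = 53,200,000 / 0.881 = 60,385,925 BTU = 603.9 therm → 603.9 × £0.983 = £593.59
Heat pump: 53,200,000 BTU / 3412 = 15,590 kWh heat; / 3.26 = 4,783 kWh in → × £0.107 = £511.76
Difference = |£593.59 − £511.76| = £81.83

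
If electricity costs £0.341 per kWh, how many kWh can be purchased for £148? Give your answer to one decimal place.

£148 / £0.341 per kWh = 434 kWh

434.0 kWh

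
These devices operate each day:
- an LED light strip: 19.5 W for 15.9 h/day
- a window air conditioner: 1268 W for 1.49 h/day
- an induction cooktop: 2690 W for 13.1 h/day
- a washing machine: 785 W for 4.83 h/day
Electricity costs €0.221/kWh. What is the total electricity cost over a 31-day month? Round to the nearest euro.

LED light strip: 19.5 W × 15.9 h × 31 d = 9,612 Wh = 9.612 kWh
window air conditioner: 1268 W × 1.49 h × 31 d = 58,569 Wh = 58.57 kWh
induction cooktop: 2690 W × 13.1 h × 31 d = 1,092,409 Wh = 1,092 kWh
washing machine: 785 W × 4.83 h × 31 d = 117,538 Wh = 117.5 kWh
Total energy = 9.612 + 58.57 + 1,092 + 117.5 = 1,278 kWh
Cost = 1,278 kWh × €0.221 = €282.47 ≈ €282

€282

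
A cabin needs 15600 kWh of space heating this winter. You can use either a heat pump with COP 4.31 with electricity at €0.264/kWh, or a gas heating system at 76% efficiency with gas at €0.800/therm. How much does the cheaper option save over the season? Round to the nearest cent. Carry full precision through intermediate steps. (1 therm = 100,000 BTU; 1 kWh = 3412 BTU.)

€395.26

Heat load = 15600 kWh × 3412 = 53,227,200 BTU
Gas: input = 53,227,200 / 0.76 = 70,035,789 BTU = 700.4 therm → 700.4 × €0.800 = €560.29
Heat pump: 53,227,200 BTU / 3412 = 15,600 kWh heat; / 4.31 = 3,619 kWh in → × €0.264 = €955.55
Difference = |€560.29 − €955.55| = €395.26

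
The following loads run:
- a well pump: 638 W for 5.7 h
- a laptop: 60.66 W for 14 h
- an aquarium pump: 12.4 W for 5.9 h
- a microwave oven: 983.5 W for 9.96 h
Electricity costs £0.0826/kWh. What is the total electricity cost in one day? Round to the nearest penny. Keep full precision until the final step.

£1.19

well pump: 638 W × 5.7 h = 3,637 Wh = 3.637 kWh
laptop: 60.66 W × 14 h = 849 Wh = 0.8492 kWh
aquarium pump: 12.4 W × 5.9 h = 73 Wh = 0.07316 kWh
microwave oven: 983.5 W × 9.96 h = 9,796 Wh = 9.796 kWh
Total energy = 3.637 + 0.8492 + 0.07316 + 9.796 = 14.35 kWh
Cost = 14.35 kWh × £0.0826 = £1.19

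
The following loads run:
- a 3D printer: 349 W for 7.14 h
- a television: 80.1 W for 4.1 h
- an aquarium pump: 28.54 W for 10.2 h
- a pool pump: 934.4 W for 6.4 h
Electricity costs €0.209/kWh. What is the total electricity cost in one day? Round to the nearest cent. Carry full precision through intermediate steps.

€1.90

3D printer: 349 W × 7.14 h = 2,492 Wh = 2.492 kWh
television: 80.1 W × 4.1 h = 328 Wh = 0.3284 kWh
aquarium pump: 28.54 W × 10.2 h = 291 Wh = 0.2911 kWh
pool pump: 934.4 W × 6.4 h = 5,980 Wh = 5.98 kWh
Total energy = 2.492 + 0.3284 + 0.2911 + 5.98 = 9.092 kWh
Cost = 9.092 kWh × €0.209 = €1.90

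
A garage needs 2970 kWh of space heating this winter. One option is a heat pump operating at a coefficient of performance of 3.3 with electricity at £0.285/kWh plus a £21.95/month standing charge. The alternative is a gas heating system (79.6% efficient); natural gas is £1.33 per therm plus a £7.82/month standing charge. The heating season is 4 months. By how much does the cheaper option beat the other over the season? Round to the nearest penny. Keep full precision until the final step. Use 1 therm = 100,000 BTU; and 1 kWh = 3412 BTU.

£143.70

Heat load = 2970 kWh × 3412 = 10,133,640 BTU
Gas: input = 10,133,640 / 0.796 = 12,730,704 BTU = 127.3 therm → 127.3 × £1.33 = £169.32; + 4 × £7.82 standing = £200.60
Heat pump: 10,133,640 BTU / 3412 = 2,970 kWh heat; / 3.3 = 900 kWh in → × £0.285 = £256.50; + 4 × £21.95 standing = £344.30
Difference = |£200.60 − £344.30| = £143.70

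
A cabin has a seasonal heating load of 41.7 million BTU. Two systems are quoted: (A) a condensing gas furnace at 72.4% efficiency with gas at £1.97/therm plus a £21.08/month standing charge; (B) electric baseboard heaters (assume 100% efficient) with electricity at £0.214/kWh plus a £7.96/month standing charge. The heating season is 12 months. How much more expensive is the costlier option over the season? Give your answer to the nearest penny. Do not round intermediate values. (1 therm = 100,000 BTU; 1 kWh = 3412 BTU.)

£1323.32

Heat load = 41.7 × 10⁶ BTU = 41,700,000 BTU
Gas: input = 41,700,000 / 0.724 = 57,596,685 BTU = 576 therm → 576 × £1.97 = £1,134.65; + 12 × £21.08 standing = £1,387.61
Electric: 41,700,000 BTU / 3412 = 12,220 kWh → × £0.214 = £2,615.42; + 12 × £7.96 standing = £2,710.94
Difference = |£1,387.61 − £2,710.94| = £1,323.32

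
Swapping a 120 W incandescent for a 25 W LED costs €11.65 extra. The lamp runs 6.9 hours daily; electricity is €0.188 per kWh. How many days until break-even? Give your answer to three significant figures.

94.5 days

Power saved = 120 − 25 = 95 W
Daily energy saved = 95 W × 6.9 h = 655.5 Wh = 0.6555 kWh
Daily savings = 0.6555 × €0.188 = €0.1232
Payback = €11.65 / €0.1232 per day = 94.54 days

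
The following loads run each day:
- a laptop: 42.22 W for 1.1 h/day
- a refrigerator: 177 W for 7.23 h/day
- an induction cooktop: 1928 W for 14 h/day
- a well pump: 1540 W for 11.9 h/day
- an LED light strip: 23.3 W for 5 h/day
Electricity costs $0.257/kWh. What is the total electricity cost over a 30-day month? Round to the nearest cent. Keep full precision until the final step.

laptop: 42.22 W × 1.1 h × 30 d = 1,393 Wh = 1.393 kWh
refrigerator: 177 W × 7.23 h × 30 d = 38,391 Wh = 38.39 kWh
induction cooktop: 1928 W × 14 h × 30 d = 809,760 Wh = 809.8 kWh
well pump: 1540 W × 11.9 h × 30 d = 549,780 Wh = 549.8 kWh
LED light strip: 23.3 W × 5 h × 30 d = 3,495 Wh = 3.495 kWh
Total energy = 1.393 + 38.39 + 809.8 + 549.8 + 3.495 = 1,403 kWh
Cost = 1,403 kWh × $0.257 = $360.52

$360.52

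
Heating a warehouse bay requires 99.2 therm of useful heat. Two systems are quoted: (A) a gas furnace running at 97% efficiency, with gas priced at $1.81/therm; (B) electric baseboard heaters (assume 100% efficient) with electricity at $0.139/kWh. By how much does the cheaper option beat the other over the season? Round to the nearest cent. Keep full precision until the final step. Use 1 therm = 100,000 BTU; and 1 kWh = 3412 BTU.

Heat load = 99.2 therm × 100,000 = 9,920,000 BTU
Gas: input = 9,920,000 / 0.97 = 10,226,804 BTU = 102.3 therm → 102.3 × $1.81 = $185.11
Electric: 9,920,000 BTU / 3412 = 2,907 kWh → × $0.139 = $404.13
Difference = |$185.11 − $404.13| = $219.02

$219.02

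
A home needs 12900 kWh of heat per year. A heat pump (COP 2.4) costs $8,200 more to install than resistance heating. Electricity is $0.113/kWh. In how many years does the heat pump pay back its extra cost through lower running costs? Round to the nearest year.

Resistance: 12900 kWh × $0.113 = $1,457.70/yr
Heat pump: 12900 / 2.4 = 5375 kWh in → × $0.113 = $607.38/yr
Annual savings = $850.33
Payback = $8,200 / $850.33 = 9.64 years

10 years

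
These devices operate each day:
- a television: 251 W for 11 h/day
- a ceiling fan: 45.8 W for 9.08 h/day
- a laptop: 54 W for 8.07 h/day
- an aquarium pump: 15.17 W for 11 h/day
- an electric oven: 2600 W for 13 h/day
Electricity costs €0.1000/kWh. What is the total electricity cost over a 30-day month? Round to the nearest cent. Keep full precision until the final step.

television: 251 W × 11 h × 30 d = 82,830 Wh = 82.83 kWh
ceiling fan: 45.8 W × 9.08 h × 30 d = 12,476 Wh = 12.48 kWh
laptop: 54 W × 8.07 h × 30 d = 13,073 Wh = 13.07 kWh
aquarium pump: 15.17 W × 11 h × 30 d = 5,006 Wh = 5.006 kWh
electric oven: 2600 W × 13 h × 30 d = 1,014,000 Wh = 1,014 kWh
Total energy = 82.83 + 12.48 + 13.07 + 5.006 + 1,014 = 1,127 kWh
Cost = 1,127 kWh × €0.1000 = €112.74

€112.74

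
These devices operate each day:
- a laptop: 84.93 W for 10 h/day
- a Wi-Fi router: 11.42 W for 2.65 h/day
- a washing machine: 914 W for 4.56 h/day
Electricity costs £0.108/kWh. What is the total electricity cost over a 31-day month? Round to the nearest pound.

£17

laptop: 84.93 W × 10 h × 31 d = 26,328 Wh = 26.33 kWh
Wi-Fi router: 11.42 W × 2.65 h × 31 d = 938 Wh = 0.9382 kWh
washing machine: 914 W × 4.56 h × 31 d = 129,203 Wh = 129.2 kWh
Total energy = 26.33 + 0.9382 + 129.2 = 156.5 kWh
Cost = 156.5 kWh × £0.108 = £16.90 ≈ £17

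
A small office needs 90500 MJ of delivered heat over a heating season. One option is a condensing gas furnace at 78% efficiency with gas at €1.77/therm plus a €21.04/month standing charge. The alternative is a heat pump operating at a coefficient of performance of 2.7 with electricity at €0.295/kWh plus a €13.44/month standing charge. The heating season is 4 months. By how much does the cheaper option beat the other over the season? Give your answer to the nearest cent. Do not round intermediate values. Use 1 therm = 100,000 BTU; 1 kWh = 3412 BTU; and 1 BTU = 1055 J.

€769.92

Heat load = 90500 MJ = 90,500,000,000 J / 1055 = 85,781,991 BTU
Gas: input = 85,781,991 / 0.78 = 109,976,911 BTU = 1,100 therm → 1,100 × €1.77 = €1,946.59; + 4 × €21.04 standing = €2,030.75
Heat pump: 85,781,991 BTU / 3412 = 25,140 kWh heat; / 2.7 = 9,312 kWh in → × €0.295 = €2,746.92; + 4 × €13.44 standing = €2,800.68
Difference = |€2,030.75 − €2,800.68| = €769.92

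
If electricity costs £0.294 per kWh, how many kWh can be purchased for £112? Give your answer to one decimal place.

381.0 kWh

£112 / £0.294 per kWh = 381 kWh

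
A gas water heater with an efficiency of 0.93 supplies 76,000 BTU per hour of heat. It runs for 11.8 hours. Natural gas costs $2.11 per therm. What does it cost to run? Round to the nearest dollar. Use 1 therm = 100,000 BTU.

Heat delivered = 76,000 BTU/h × 11.8 h = 896,800 BTU
Gas input = 896,800 / 0.93 = 964,301 BTU
= 964,301 / 100,000 = 9.643 therm
Cost = 9.643 × $2.11/therm = $20.35 ≈ $20

$20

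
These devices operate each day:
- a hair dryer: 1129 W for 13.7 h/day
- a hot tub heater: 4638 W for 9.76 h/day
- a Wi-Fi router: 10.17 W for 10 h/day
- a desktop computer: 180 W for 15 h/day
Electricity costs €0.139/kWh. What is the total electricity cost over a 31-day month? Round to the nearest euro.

hair dryer: 1129 W × 13.7 h × 31 d = 479,486 Wh = 479.5 kWh
hot tub heater: 4638 W × 9.76 h × 31 d = 1,403,273 Wh = 1,403 kWh
Wi-Fi router: 10.17 W × 10 h × 31 d = 3,153 Wh = 3.153 kWh
desktop computer: 180 W × 15 h × 31 d = 83,700 Wh = 83.7 kWh
Total energy = 479.5 + 1,403 + 3.153 + 83.7 = 1,970 kWh
Cost = 1,970 kWh × €0.139 = €273.78 ≈ €274

€274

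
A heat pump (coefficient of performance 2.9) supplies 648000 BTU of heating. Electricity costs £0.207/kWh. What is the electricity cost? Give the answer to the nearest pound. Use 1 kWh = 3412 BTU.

£14

Heat delivered = 648,000 BTU / 3412 = 189.9 kWh
Electrical input = 189.9 kWh / 2.9 = 65.49 kWh
Cost = 65.49 × £0.207/kWh = £13.56 ≈ £14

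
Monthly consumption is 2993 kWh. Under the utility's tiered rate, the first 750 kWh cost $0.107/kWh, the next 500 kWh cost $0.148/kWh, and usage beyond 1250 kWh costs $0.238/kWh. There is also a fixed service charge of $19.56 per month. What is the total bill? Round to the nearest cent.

$588.64

First 750 kWh × $0.107 = $80.25
Next 500 kWh × $0.148 = $74.00
Remaining 1743 kWh × $0.238 = $414.83
Energy charge = $569.08; + service $19.56 = $588.64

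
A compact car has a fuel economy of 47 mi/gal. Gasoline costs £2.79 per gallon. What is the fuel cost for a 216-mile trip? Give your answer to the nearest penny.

Fuel = 216 mi / 47 mpg = 4.596 gal
Cost = 4.596 gal × £2.79/gal = £12.82

£12.82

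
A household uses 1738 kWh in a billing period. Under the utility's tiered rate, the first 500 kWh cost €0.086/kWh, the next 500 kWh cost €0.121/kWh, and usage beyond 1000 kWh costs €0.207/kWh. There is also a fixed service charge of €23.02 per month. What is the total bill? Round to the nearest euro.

€279

First 500 kWh × €0.086 = €43.00
Next 500 kWh × €0.121 = €60.50
Remaining 738 kWh × €0.207 = €152.77
Energy charge = €256.27; + service €23.02 = €279.29 ≈ €279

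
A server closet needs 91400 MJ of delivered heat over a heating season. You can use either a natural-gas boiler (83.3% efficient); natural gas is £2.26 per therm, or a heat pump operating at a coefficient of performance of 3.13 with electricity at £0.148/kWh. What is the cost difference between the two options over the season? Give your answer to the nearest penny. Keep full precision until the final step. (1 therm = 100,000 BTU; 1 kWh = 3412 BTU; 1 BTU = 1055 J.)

£1149.87

Heat load = 91400 MJ = 91,400,000,000 J / 1055 = 86,635,071 BTU
Gas: input = 86,635,071 / 0.833 = 104,003,687 BTU = 1,040 therm → 1,040 × £2.26 = £2,350.48
Heat pump: 86,635,071 BTU / 3412 = 25,390 kWh heat; / 3.13 = 8,112 kWh in → × £0.148 = £1,200.61
Difference = |£2,350.48 − £1,200.61| = £1,149.87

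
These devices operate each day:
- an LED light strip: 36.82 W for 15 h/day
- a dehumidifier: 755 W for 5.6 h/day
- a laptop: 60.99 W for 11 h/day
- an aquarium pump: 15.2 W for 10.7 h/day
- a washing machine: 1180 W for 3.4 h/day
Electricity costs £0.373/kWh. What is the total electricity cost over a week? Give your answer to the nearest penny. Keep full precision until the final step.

LED light strip: 36.82 W × 15 h × 7 d = 3,866 Wh = 3.866 kWh
dehumidifier: 755 W × 5.6 h × 7 d = 29,596 Wh = 29.6 kWh
laptop: 60.99 W × 11 h × 7 d = 4,696 Wh = 4.696 kWh
aquarium pump: 15.2 W × 10.7 h × 7 d = 1,138 Wh = 1.138 kWh
washing machine: 1180 W × 3.4 h × 7 d = 28,084 Wh = 28.08 kWh
Total energy = 3.866 + 29.6 + 4.696 + 1.138 + 28.08 = 67.38 kWh
Cost = 67.38 kWh × £0.373 = £25.13

£25.13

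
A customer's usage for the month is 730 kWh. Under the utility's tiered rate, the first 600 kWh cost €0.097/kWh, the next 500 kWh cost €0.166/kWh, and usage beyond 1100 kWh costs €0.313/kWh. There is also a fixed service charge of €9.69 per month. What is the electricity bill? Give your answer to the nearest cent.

€89.47

First 600 kWh × €0.097 = €58.20
Next 130 kWh × €0.166 = €21.58
Remaining tier: 0 kWh (not reached)
Energy charge = €79.78; + service €9.69 = €89.47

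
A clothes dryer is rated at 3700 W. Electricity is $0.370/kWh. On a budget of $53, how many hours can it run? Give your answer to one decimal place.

Energy budget = $53 / $0.370 per kWh = 143.2 kWh = 143,243 Wh
Runtime = 143,243 Wh / 3700 W = 38.71 h

38.7 h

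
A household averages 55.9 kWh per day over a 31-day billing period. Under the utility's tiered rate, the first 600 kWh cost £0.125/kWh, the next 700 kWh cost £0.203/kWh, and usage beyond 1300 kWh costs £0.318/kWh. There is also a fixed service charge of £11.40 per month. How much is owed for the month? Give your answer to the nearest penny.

Usage = 55.9 kWh/day × 31 days = 1732.9 kWh
First 600 kWh × £0.125 = £75.00
Next 700 kWh × £0.203 = £142.10
Remaining 432.9 kWh × £0.318 = £137.66
Energy charge = £354.76; + service £11.40 = £366.16

£366.16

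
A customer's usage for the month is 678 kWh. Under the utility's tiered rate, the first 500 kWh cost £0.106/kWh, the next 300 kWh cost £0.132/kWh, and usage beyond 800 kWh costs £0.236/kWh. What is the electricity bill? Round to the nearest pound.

First 500 kWh × £0.106 = £53.00
Next 178 kWh × £0.132 = £23.50
Remaining tier: 0 kWh (not reached)
Total = £76.50 ≈ £76

£76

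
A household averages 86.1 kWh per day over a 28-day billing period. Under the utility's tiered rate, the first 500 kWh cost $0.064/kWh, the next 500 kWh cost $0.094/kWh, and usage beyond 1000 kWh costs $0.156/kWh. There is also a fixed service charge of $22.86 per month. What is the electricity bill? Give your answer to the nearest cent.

Usage = 86.1 kWh/day × 28 days = 2410.8 kWh
First 500 kWh × $0.064 = $32.00
Next 500 kWh × $0.094 = $47.00
Remaining 1410.8 kWh × $0.156 = $220.08
Energy charge = $299.08; + service $22.86 = $321.94

$321.94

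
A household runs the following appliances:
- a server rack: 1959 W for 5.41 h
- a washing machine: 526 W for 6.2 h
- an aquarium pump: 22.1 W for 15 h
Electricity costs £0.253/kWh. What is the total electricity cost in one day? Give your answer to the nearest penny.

£3.59

server rack: 1959 W × 5.41 h = 10,598 Wh = 10.6 kWh
washing machine: 526 W × 6.2 h = 3,261 Wh = 3.261 kWh
aquarium pump: 22.1 W × 15 h = 332 Wh = 0.3315 kWh
Total energy = 10.6 + 3.261 + 0.3315 = 14.19 kWh
Cost = 14.19 kWh × £0.253 = £3.59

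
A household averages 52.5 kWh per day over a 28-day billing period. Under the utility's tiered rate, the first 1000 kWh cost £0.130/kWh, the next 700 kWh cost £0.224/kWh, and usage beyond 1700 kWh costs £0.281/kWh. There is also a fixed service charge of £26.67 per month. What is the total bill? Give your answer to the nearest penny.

£261.95

Usage = 52.5 kWh/day × 28 days = 1470 kWh
First 1000 kWh × £0.130 = £130.00
Next 470 kWh × £0.224 = £105.28
Remaining tier: 0 kWh (not reached)
Energy charge = £235.28; + service £26.67 = £261.95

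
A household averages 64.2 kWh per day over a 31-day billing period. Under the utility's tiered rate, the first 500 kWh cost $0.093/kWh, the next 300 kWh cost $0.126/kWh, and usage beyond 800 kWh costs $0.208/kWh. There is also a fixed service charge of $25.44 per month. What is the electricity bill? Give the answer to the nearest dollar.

Usage = 64.2 kWh/day × 31 days = 1990.2 kWh
First 500 kWh × $0.093 = $46.50
Next 300 kWh × $0.126 = $37.80
Remaining 1190.2 kWh × $0.208 = $247.56
Energy charge = $331.86; + service $25.44 = $357.30 ≈ $357

$357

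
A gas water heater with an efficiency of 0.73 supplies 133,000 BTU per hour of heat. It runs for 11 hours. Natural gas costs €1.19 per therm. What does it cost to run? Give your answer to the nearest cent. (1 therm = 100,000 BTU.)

€23.85

Heat delivered = 133,000 BTU/h × 11 h = 1,463,000 BTU
Gas input = 1,463,000 / 0.73 = 2,004,110 BTU
= 2,004,110 / 100,000 = 20.04 therm
Cost = 20.04 × €1.19/therm = €23.85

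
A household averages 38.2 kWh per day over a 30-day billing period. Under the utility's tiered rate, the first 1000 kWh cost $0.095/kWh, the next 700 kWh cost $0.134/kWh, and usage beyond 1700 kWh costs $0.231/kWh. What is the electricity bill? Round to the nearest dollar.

$115

Usage = 38.2 kWh/day × 30 days = 1146 kWh
First 1000 kWh × $0.095 = $95.00
Next 146 kWh × $0.134 = $19.56
Remaining tier: 0 kWh (not reached)
Total = $114.56 ≈ $115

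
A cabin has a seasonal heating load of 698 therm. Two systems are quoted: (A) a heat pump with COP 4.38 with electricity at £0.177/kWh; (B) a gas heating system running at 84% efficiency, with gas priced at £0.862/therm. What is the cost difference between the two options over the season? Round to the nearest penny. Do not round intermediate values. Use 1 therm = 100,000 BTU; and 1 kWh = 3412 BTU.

Heat load = 698 therm × 100,000 = 69,800,000 BTU
Gas: input = 69,800,000 / 0.84 = 83,095,238 BTU = 831 therm → 831 × £0.862 = £716.28
Heat pump: 69,800,000 BTU / 3412 = 20,460 kWh heat; / 4.38 = 4,671 kWh in → × £0.177 = £826.70
Difference = |£716.28 − £826.70| = £110.41

£110.41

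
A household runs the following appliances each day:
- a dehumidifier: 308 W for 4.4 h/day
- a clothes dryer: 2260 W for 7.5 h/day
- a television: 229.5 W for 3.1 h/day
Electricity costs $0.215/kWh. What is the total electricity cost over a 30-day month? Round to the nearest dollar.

$123

dehumidifier: 308 W × 4.4 h × 30 d = 40,656 Wh = 40.66 kWh
clothes dryer: 2260 W × 7.5 h × 30 d = 508,500 Wh = 508.5 kWh
television: 229.5 W × 3.1 h × 30 d = 21,344 Wh = 21.34 kWh
Total energy = 40.66 + 508.5 + 21.34 = 570.5 kWh
Cost = 570.5 kWh × $0.215 = $122.66 ≈ $123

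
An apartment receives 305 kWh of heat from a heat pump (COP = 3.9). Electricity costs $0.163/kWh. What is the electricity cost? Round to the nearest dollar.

Electrical input = 305 kWh / 3.9 = 78.21 kWh
Cost = 78.21 × $0.163/kWh = $12.75 ≈ $13

$13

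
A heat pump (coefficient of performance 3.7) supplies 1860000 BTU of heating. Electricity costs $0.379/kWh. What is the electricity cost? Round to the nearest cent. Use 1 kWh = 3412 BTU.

Heat delivered = 1,860,000 BTU / 3412 = 545.1 kWh
Electrical input = 545.1 kWh / 3.7 = 147.3 kWh
Cost = 147.3 × $0.379/kWh = $55.84

$55.84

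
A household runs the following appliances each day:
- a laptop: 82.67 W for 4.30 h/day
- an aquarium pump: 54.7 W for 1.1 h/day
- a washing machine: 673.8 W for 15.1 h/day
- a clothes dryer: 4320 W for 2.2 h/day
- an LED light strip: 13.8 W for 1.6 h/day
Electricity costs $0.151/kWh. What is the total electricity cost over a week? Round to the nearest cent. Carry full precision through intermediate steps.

laptop: 82.67 W × 4.30 h × 7 d = 2,488 Wh = 2.488 kWh
aquarium pump: 54.7 W × 1.1 h × 7 d = 421 Wh = 0.4212 kWh
washing machine: 673.8 W × 15.1 h × 7 d = 71,221 Wh = 71.22 kWh
clothes dryer: 4320 W × 2.2 h × 7 d = 66,528 Wh = 66.53 kWh
LED light strip: 13.8 W × 1.6 h × 7 d = 155 Wh = 0.1546 kWh
Total energy = 2.488 + 0.4212 + 71.22 + 66.53 + 0.1546 = 140.8 kWh
Cost = 140.8 kWh × $0.151 = $21.26

$21.26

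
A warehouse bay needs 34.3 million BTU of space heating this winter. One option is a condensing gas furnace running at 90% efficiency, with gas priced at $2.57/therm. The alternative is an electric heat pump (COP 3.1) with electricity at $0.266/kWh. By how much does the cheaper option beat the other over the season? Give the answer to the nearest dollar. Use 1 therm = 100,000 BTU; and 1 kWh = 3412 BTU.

$117

Heat load = 34.3 × 10⁶ BTU = 34,300,000 BTU
Gas: input = 34,300,000 / 0.90 = 38,111,111 BTU = 381.1 therm → 381.1 × $2.57 = $979.46
Heat pump: 34,300,000 BTU / 3412 = 10,050 kWh heat; / 3.1 = 3,243 kWh in → × $0.266 = $862.59
Difference = |$979.46 − $862.59| = $116.86 ≈ $117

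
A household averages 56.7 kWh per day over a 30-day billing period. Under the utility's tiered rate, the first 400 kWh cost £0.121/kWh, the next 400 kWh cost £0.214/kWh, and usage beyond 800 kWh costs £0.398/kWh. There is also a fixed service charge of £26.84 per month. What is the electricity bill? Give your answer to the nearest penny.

£519.44

Usage = 56.7 kWh/day × 30 days = 1701 kWh
First 400 kWh × £0.121 = £48.40
Next 400 kWh × £0.214 = £85.60
Remaining 901 kWh × £0.398 = £358.60
Energy charge = £492.60; + service £26.84 = £519.44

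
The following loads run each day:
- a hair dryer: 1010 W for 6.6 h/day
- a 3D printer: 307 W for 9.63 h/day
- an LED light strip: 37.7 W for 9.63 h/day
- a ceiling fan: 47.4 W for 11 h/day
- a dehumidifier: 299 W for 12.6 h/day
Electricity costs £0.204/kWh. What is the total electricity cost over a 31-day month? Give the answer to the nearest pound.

£90

hair dryer: 1010 W × 6.6 h × 31 d = 206,646 Wh = 206.6 kWh
3D printer: 307 W × 9.63 h × 31 d = 91,649 Wh = 91.65 kWh
LED light strip: 37.7 W × 9.63 h × 31 d = 11,255 Wh = 11.25 kWh
ceiling fan: 47.4 W × 11 h × 31 d = 16,163 Wh = 16.16 kWh
dehumidifier: 299 W × 12.6 h × 31 d = 116,789 Wh = 116.8 kWh
Total energy = 206.6 + 91.65 + 11.25 + 16.16 + 116.8 = 442.5 kWh
Cost = 442.5 kWh × £0.204 = £90.27 ≈ £90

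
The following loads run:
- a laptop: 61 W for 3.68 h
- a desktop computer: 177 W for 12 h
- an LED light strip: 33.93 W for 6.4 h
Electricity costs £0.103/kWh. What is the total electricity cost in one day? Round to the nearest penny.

laptop: 61 W × 3.68 h = 224 Wh = 0.2245 kWh
desktop computer: 177 W × 12 h = 2,124 Wh = 2.124 kWh
LED light strip: 33.93 W × 6.4 h = 217 Wh = 0.2172 kWh
Total energy = 0.2245 + 2.124 + 0.2172 = 2.566 kWh
Cost = 2.566 kWh × £0.103 = £0.26

£0.26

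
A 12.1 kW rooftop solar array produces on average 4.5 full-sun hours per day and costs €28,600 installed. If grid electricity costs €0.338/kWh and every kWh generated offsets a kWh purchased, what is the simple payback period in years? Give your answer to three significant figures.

Daily generation = 12.1 kW × 4.5 h = 54.45 kWh
Annual generation = 54.45 × 365 = 19874 kWh
Annual savings = 19874 × €0.338 = €6,717.50
Payback = €28,600 / €6,717.50 = 4.26 years

4.26 years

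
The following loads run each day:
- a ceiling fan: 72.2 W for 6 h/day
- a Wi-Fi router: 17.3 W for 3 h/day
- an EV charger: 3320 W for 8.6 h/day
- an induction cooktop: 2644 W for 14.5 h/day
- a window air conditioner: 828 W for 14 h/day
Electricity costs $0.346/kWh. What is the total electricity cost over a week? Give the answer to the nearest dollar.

$191

ceiling fan: 72.2 W × 6 h × 7 d = 3,032 Wh = 3.032 kWh
Wi-Fi router: 17.3 W × 3 h × 7 d = 363 Wh = 0.3633 kWh
EV charger: 3320 W × 8.6 h × 7 d = 199,864 Wh = 199.9 kWh
induction cooktop: 2644 W × 14.5 h × 7 d = 268,366 Wh = 268.4 kWh
window air conditioner: 828 W × 14 h × 7 d = 81,144 Wh = 81.14 kWh
Total energy = 3.032 + 0.3633 + 199.9 + 268.4 + 81.14 = 552.8 kWh
Cost = 552.8 kWh × $0.346 = $191.26 ≈ $191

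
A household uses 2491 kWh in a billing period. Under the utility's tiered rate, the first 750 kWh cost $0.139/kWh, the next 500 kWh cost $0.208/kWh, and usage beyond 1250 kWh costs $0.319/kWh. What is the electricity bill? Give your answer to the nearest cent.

First 750 kWh × $0.139 = $104.25
Next 500 kWh × $0.208 = $104.00
Remaining 1241 kWh × $0.319 = $395.88
Total = $604.13

$604.13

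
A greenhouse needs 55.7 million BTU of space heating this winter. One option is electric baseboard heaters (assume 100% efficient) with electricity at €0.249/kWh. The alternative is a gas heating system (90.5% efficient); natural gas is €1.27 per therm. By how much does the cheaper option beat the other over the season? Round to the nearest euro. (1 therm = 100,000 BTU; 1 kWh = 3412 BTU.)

Heat load = 55.7 × 10⁶ BTU = 55,700,000 BTU
Gas: input = 55,700,000 / 0.905 = 61,546,961 BTU = 615.5 therm → 615.5 × €1.27 = €781.65
Electric: 55,700,000 BTU / 3412 = 16,320 kWh → × €0.249 = €4,064.86
Difference = |€781.65 − €4,064.86| = €3,283.21 ≈ €3283

€3283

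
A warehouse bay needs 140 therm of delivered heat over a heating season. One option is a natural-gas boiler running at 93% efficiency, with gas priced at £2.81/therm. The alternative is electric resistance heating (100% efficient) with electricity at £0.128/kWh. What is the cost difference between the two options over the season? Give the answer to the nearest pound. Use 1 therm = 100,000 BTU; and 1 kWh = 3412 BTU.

£102

Heat load = 140 therm × 100,000 = 14,000,000 BTU
Gas: input = 14,000,000 / 0.93 = 15,053,763 BTU = 150.5 therm → 150.5 × £2.81 = £423.01
Electric: 14,000,000 BTU / 3412 = 4,103 kWh → × £0.128 = £525.21
Difference = |£423.01 − £525.21| = £102.19 ≈ £102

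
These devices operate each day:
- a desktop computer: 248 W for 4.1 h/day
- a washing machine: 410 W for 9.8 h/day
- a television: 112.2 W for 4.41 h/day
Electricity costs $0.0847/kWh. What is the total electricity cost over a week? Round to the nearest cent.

desktop computer: 248 W × 4.1 h × 7 d = 7,118 Wh = 7.118 kWh
washing machine: 410 W × 9.8 h × 7 d = 28,126 Wh = 28.13 kWh
television: 112.2 W × 4.41 h × 7 d = 3,464 Wh = 3.464 kWh
Total energy = 7.118 + 28.13 + 3.464 = 38.71 kWh
Cost = 38.71 kWh × $0.0847 = $3.28

$3.28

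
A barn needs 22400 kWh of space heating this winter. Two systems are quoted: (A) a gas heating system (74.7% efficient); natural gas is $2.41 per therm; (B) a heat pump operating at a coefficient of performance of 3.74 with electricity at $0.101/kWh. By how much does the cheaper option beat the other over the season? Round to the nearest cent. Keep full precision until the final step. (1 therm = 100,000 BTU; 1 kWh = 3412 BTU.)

Heat load = 22400 kWh × 3412 = 76,428,800 BTU
Gas: input = 76,428,800 / 0.747 = 102,314,324 BTU = 1,023 therm → 1,023 × $2.41 = $2,465.78
Heat pump: 76,428,800 BTU / 3412 = 22,400 kWh heat; / 3.74 = 5,989 kWh in → × $0.101 = $604.92
Difference = |$2,465.78 − $604.92| = $1,860.86

$1860.86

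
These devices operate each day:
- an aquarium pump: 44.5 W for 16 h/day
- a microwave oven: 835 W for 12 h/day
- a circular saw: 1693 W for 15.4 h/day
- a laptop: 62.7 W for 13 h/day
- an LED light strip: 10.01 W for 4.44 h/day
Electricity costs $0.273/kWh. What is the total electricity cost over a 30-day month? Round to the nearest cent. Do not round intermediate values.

aquarium pump: 44.5 W × 16 h × 30 d = 21,360 Wh = 21.36 kWh
microwave oven: 835 W × 12 h × 30 d = 300,600 Wh = 300.6 kWh
circular saw: 1693 W × 15.4 h × 30 d = 782,166 Wh = 782.2 kWh
laptop: 62.7 W × 13 h × 30 d = 24,453 Wh = 24.45 kWh
LED light strip: 10.01 W × 4.44 h × 30 d = 1,333 Wh = 1.333 kWh
Total energy = 21.36 + 300.6 + 782.2 + 24.45 + 1.333 = 1,130 kWh
Cost = 1,130 kWh × $0.273 = $308.47

$308.47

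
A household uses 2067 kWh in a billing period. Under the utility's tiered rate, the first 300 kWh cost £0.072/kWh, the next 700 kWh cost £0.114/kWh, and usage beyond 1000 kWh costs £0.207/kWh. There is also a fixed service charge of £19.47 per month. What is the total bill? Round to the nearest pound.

£342

First 300 kWh × £0.072 = £21.60
Next 700 kWh × £0.114 = £79.80
Remaining 1067 kWh × £0.207 = £220.87
Energy charge = £322.27; + service £19.47 = £341.74 ≈ £342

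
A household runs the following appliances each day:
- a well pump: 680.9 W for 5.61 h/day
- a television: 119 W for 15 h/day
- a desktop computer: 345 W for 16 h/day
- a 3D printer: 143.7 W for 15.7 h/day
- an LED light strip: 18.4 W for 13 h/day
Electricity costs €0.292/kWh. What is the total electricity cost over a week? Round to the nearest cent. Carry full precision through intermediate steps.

well pump: 680.9 W × 5.61 h × 7 d = 26,739 Wh = 26.74 kWh
television: 119 W × 15 h × 7 d = 12,495 Wh = 12.49 kWh
desktop computer: 345 W × 16 h × 7 d = 38,640 Wh = 38.64 kWh
3D printer: 143.7 W × 15.7 h × 7 d = 15,793 Wh = 15.79 kWh
LED light strip: 18.4 W × 13 h × 7 d = 1,674 Wh = 1.674 kWh
Total energy = 26.74 + 12.49 + 38.64 + 15.79 + 1.674 = 95.34 kWh
Cost = 95.34 kWh × €0.292 = €27.84

€27.84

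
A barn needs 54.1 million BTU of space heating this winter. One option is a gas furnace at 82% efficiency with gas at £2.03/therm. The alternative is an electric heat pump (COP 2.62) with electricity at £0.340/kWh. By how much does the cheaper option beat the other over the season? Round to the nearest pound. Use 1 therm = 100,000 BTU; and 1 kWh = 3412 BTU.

£718

Heat load = 54.1 × 10⁶ BTU = 54,100,000 BTU
Gas: input = 54,100,000 / 0.820 = 65,975,610 BTU = 659.8 therm → 659.8 × £2.03 = £1,339.30
Heat pump: 54,100,000 BTU / 3412 = 15,860 kWh heat; / 2.62 = 6,052 kWh in → × £0.340 = £2,057.62
Difference = |£1,339.30 − £2,057.62| = £718.32 ≈ £718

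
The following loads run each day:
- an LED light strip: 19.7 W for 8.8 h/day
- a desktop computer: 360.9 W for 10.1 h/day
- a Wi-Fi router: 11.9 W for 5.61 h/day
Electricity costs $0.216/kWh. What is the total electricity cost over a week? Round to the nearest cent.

LED light strip: 19.7 W × 8.8 h × 7 d = 1,214 Wh = 1.214 kWh
desktop computer: 360.9 W × 10.1 h × 7 d = 25,516 Wh = 25.52 kWh
Wi-Fi router: 11.9 W × 5.61 h × 7 d = 467 Wh = 0.4673 kWh
Total energy = 1.214 + 25.52 + 0.4673 = 27.2 kWh
Cost = 27.2 kWh × $0.216 = $5.87

$5.87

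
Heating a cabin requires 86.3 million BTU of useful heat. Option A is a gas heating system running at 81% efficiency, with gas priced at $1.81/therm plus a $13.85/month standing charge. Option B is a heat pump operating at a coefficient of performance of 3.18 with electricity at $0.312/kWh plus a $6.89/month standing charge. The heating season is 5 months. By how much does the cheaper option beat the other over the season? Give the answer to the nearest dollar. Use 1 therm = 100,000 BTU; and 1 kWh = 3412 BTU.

$518

Heat load = 86.3 × 10⁶ BTU = 86,300,000 BTU
Gas: input = 86,300,000 / 0.81 = 106,543,210 BTU = 1,065 therm → 1,065 × $1.81 = $1,928.43; + 5 × $13.85 standing = $1,997.68
Heat pump: 86,300,000 BTU / 3412 = 25,290 kWh heat; / 3.18 = 7,954 kWh in → × $0.312 = $2,481.59; + 5 × $6.89 standing = $2,516.04
Difference = |$1,997.68 − $2,516.04| = $518.35 ≈ $518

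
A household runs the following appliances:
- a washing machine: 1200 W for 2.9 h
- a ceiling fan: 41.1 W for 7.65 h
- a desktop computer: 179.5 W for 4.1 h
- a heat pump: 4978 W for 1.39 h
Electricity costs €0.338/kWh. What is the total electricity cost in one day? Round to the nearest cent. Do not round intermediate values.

€3.87

washing machine: 1200 W × 2.9 h = 3,480 Wh = 3.48 kWh
ceiling fan: 41.1 W × 7.65 h = 314 Wh = 0.3144 kWh
desktop computer: 179.5 W × 4.1 h = 736 Wh = 0.7359 kWh
heat pump: 4978 W × 1.39 h = 6,919 Wh = 6.919 kWh
Total energy = 3.48 + 0.3144 + 0.7359 + 6.919 = 11.45 kWh
Cost = 11.45 kWh × €0.338 = €3.87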